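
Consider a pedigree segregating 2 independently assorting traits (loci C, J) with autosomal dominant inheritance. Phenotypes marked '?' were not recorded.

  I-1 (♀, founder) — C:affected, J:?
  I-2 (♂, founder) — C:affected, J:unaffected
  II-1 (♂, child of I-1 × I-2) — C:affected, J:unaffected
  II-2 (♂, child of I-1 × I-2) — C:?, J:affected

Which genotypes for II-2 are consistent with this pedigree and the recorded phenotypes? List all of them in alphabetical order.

C/I-1 aff ·: Cc|CC
C/I-2 aff ·: Cc|CC
C/II-1 aff I-1×I-2: Cc|CC
C/II-2 ? I-1×I-2: cc|Cc|CC
⇒ C over [I-1,I-2,II-1,II-2]: 15 consistent
J/I-1 ? ·: Jj
J/I-2 un ·: jj
J/II-1 un I-1×I-2: jj
J/II-2 aff I-1×I-2: Jj
⇒ J over [I-1,I-2,II-1,II-2]: 1 consistent

II-2 ∈ {CC Jj, Cc Jj, cc Jj}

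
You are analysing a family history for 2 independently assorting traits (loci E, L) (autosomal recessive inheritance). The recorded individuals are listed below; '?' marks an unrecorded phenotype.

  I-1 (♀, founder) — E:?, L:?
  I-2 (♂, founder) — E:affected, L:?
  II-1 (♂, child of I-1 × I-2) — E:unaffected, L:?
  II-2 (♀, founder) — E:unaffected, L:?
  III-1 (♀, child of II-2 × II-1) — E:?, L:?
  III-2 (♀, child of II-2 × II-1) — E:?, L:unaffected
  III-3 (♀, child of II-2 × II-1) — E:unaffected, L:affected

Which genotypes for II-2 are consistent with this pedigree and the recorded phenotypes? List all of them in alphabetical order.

II-2 ∈ {EE Ll, EE ll, Ee Ll, Ee ll}

E/I-1 ? ·: EE|Ee
E/I-2 aff ·: ee
E/II-1 un I-1×I-2: Ee
E/II-2 un ·: EE|Ee
E/III-1 ? II-2×II-1: EE|Ee|ee
E/III-2 ? II-2×II-1: EE|Ee|ee
E/III-3 un II-2×II-1: EE|Ee
⇒ E over [I-1,I-2,II-1,II-2,III-1,III-2,III-3]: 52 consistent
L/I-1 ? ·: LL|Ll|ll
L/I-2 ? ·: LL|Ll|ll
L/II-1 ? I-1×I-2: Ll|ll
L/II-2 ? ·: Ll|ll
L/III-1 ? II-2×II-1: LL|Ll|ll
L/III-2 un II-2×II-1: LL|Ll
L/III-3 aff II-2×II-1: ll
⇒ L over [I-1,I-2,II-1,II-2,III-1,III-2,III-3]: 64 consistent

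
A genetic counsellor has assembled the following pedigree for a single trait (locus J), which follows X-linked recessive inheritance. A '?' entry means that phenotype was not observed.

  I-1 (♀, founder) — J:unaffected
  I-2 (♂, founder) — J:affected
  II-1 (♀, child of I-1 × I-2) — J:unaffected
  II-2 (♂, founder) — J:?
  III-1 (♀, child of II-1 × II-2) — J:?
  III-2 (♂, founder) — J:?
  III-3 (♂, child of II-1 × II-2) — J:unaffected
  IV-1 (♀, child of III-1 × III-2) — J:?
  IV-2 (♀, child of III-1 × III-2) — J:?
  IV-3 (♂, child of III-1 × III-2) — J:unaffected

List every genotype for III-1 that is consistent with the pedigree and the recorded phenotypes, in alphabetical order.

J/I-1 un ·: X^JX^J|X^JX^j
J/I-2 aff ·: X^jY
J/II-1 un I-1×I-2: X^JX^j
J/II-2 ? ·: X^JY|X^jY
J/III-1 ? II-1×II-2: X^JX^J|X^JX^j
J/III-2 ? ·: X^JY|X^jY
J/III-3 un II-1×II-2: X^JY
J/IV-1 ? III-1×III-2: X^JX^J|X^JX^j|X^jX^j
J/IV-2 ? III-1×III-2: X^JX^J|X^JX^j|X^jX^j
J/IV-3 un III-1×III-2: X^JY
⇒ J over [I-1,I-2,II-1,II-2,III-1,III-2,III-3,IV-1,IV-2,IV-3]: 36 consistent

III-1 ∈ {X^JX^J, X^JX^j}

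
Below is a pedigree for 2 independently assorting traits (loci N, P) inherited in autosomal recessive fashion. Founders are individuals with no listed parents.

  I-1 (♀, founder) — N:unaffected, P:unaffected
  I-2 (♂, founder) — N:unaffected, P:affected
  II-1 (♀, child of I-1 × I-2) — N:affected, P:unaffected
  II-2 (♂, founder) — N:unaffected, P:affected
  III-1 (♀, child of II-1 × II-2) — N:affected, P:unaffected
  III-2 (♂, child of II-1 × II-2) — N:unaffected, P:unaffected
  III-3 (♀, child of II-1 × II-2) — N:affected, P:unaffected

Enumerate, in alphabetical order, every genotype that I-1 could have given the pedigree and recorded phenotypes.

I-1 ∈ {Nn PP, Nn Pp}

N/I-1 un ·: Nn
N/I-2 un ·: Nn
N/II-1 aff I-1×I-2: nn
N/II-2 un ·: Nn
N/III-1 aff II-1×II-2: nn
N/III-2 un II-1×II-2: Nn
N/III-3 aff II-1×II-2: nn
⇒ N over [I-1,I-2,II-1,II-2,III-1,III-2,III-3]: 1 consistent
P/I-1 un ·: PP|Pp
P/I-2 aff ·: pp
P/II-1 un I-1×I-2: Pp
P/II-2 aff ·: pp
P/III-1 un II-1×II-2: Pp
P/III-2 un II-1×II-2: Pp
P/III-3 un II-1×II-2: Pp
⇒ P over [I-1,I-2,II-1,II-2,III-1,III-2,III-3]: 2 consistent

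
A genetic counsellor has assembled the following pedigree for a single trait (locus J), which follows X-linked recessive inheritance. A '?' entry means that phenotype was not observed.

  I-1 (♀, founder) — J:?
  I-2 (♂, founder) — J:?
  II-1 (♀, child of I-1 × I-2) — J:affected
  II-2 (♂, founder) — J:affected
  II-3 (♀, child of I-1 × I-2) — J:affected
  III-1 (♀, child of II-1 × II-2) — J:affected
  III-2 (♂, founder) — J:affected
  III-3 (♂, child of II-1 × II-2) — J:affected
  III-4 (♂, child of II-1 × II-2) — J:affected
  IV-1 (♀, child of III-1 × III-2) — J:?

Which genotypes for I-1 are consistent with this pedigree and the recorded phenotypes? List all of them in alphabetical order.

I-1 ∈ {X^JX^j, X^jX^j}

J/I-1 ? ·: X^JX^j|X^jX^j
J/I-2 ? ·: X^jY
J/II-1 aff I-1×I-2: X^jX^j
J/II-2 aff ·: X^jY
J/II-3 aff I-1×I-2: X^jX^j
J/III-1 aff II-1×II-2: X^jX^j
J/III-2 aff ·: X^jY
J/III-3 aff II-1×II-2: X^jY
J/III-4 aff II-1×II-2: X^jY
J/IV-1 ? III-1×III-2: X^jX^j
⇒ J over [I-1,I-2,II-1,II-2,II-3,III-1,III-2,III-3,III-4,IV-1]: 2 consistent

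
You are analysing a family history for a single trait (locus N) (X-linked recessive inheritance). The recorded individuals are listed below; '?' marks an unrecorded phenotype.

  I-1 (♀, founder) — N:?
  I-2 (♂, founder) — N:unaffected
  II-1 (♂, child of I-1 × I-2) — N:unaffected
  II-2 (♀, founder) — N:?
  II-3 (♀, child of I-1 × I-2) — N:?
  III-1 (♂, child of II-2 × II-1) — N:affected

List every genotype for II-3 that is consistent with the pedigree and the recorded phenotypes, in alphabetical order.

II-3 ∈ {X^NX^N, X^NX^n}

N/I-1 ? ·: X^NX^N|X^NX^n
N/I-2 un ·: X^NY
N/II-1 un I-1×I-2: X^NY
N/II-2 ? ·: X^NX^n|X^nX^n
N/II-3 ? I-1×I-2: X^NX^N|X^NX^n
N/III-1 aff II-2×II-1: X^nY
⇒ N over [I-1,I-2,II-1,II-2,II-3,III-1]: 6 consistent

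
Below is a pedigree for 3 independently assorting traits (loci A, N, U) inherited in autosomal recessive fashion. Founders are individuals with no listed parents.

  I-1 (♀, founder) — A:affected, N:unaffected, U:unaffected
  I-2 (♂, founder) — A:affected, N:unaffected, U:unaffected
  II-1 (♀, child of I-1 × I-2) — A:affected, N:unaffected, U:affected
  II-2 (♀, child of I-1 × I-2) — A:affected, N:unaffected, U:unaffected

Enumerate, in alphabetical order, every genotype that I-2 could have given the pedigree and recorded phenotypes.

I-2 ∈ {aa NN Uu, aa Nn Uu}

A/I-1 aff ·: aa
A/I-2 aff ·: aa
A/II-1 aff I-1×I-2: aa
A/II-2 aff I-1×I-2: aa
⇒ A over [I-1,I-2,II-1,II-2]: 1 consistent
N/I-1 un ·: NN|Nn
N/I-2 un ·: NN|Nn
N/II-1 un I-1×I-2: NN|Nn
N/II-2 un I-1×I-2: NN|Nn
⇒ N over [I-1,I-2,II-1,II-2]: 13 consistent
U/I-1 un ·: Uu
U/I-2 un ·: Uu
U/II-1 aff I-1×I-2: uu
U/II-2 un I-1×I-2: UU|Uu
⇒ U over [I-1,I-2,II-1,II-2]: 2 consistent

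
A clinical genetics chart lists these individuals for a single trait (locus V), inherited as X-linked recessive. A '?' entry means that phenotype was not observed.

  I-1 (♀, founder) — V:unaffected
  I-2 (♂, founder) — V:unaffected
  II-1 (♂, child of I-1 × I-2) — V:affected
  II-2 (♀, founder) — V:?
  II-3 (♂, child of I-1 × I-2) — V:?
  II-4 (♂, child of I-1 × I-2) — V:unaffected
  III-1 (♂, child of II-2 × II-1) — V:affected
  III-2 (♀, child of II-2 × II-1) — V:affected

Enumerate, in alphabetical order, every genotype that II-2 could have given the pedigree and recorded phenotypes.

V/I-1 un ·: X^VX^v
V/I-2 un ·: X^VY
V/II-1 aff I-1×I-2: X^vY
V/II-2 ? ·: X^VX^v|X^vX^v
V/II-3 ? I-1×I-2: X^VY|X^vY
V/II-4 un I-1×I-2: X^VY
V/III-1 aff II-2×II-1: X^vY
V/III-2 aff II-2×II-1: X^vX^v
⇒ V over [I-1,I-2,II-1,II-2,II-3,II-4,III-1,III-2]: 4 consistent

II-2 ∈ {X^VX^v, X^vX^v}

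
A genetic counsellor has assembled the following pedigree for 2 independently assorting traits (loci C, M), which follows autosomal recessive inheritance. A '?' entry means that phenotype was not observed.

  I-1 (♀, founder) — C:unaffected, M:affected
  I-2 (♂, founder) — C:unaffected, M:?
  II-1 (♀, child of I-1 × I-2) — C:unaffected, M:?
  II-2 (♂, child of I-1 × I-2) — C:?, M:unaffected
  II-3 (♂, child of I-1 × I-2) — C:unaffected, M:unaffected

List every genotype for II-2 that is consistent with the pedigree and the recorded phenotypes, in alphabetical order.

II-2 ∈ {CC Mm, Cc Mm, cc Mm}

C/I-1 un ·: CC|Cc
C/I-2 un ·: CC|Cc
C/II-1 un I-1×I-2: CC|Cc
C/II-2 ? I-1×I-2: CC|Cc|cc
C/II-3 un I-1×I-2: CC|Cc
⇒ C over [I-1,I-2,II-1,II-2,II-3]: 29 consistent
M/I-1 aff ·: mm
M/I-2 ? ·: MM|Mm
M/II-1 ? I-1×I-2: Mm|mm
M/II-2 un I-1×I-2: Mm
M/II-3 un I-1×I-2: Mm
⇒ M over [I-1,I-2,II-1,II-2,II-3]: 3 consistent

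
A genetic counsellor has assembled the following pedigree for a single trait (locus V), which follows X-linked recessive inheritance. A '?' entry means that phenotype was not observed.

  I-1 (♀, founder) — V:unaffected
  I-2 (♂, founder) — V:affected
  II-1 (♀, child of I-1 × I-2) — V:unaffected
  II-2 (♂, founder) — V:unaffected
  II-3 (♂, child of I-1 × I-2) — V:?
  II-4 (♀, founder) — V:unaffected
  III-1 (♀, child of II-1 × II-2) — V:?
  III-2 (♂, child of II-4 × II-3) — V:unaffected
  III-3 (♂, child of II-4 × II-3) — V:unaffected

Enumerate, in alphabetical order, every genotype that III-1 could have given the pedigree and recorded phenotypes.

V/I-1 un ·: X^VX^V|X^VX^v
V/I-2 aff ·: X^vY
V/II-1 un I-1×I-2: X^VX^v
V/II-2 un ·: X^VY
V/II-3 ? I-1×I-2: X^VY|X^vY
V/II-4 un ·: X^VX^V|X^VX^v
V/III-1 ? II-1×II-2: X^VX^V|X^VX^v
V/III-2 un II-4×II-3: X^VY
V/III-3 un II-4×II-3: X^VY
⇒ V over [I-1,I-2,II-1,II-2,II-3,II-4,III-1,III-2,III-3]: 12 consistent

III-1 ∈ {X^VX^V, X^VX^v}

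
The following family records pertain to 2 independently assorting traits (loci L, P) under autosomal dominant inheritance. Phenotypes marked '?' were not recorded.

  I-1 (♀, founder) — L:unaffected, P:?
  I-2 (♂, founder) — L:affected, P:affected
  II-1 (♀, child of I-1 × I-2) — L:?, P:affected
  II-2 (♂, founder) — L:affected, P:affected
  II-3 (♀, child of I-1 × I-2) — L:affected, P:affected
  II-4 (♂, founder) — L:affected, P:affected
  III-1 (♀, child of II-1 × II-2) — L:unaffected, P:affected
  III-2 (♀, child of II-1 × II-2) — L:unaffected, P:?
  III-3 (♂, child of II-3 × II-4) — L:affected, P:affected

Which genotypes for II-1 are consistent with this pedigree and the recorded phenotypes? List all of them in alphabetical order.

L/I-1 un ·: ll
L/I-2 aff ·: Ll|LL
L/II-1 ? I-1×I-2: ll|Ll
L/II-2 aff ·: Ll
L/II-3 aff I-1×I-2: Ll
L/II-4 aff ·: Ll|LL
L/III-1 un II-1×II-2: ll
L/III-2 un II-1×II-2: ll
L/III-3 aff II-3×II-4: Ll|LL
⇒ L over [I-1,I-2,II-1,II-2,II-3,II-4,III-1,III-2,III-3]: 12 consistent
P/I-1 ? ·: pp|Pp|PP
P/I-2 aff ·: Pp|PP
P/II-1 aff I-1×I-2: Pp|PP
P/II-2 aff ·: Pp|PP
P/II-3 aff I-1×I-2: Pp|PP
P/II-4 aff ·: Pp|PP
P/III-1 aff II-1×II-2: Pp|PP
P/III-2 ? II-1×II-2: pp|Pp|PP
P/III-3 aff II-3×II-4: Pp|PP
⇒ P over [I-1,I-2,II-1,II-2,II-3,II-4,III-1,III-2,III-3]: 410 consistent

II-1 ∈ {Ll PP, Ll Pp, ll PP, ll Pp}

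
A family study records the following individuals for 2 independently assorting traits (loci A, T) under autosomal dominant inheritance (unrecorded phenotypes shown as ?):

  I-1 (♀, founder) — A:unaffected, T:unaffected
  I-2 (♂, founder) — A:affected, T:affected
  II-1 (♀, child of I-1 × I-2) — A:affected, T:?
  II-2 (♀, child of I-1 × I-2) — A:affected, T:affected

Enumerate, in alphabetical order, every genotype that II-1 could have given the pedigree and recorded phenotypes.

II-1 ∈ {Aa Tt, Aa tt}

A/I-1 un ·: aa
A/I-2 aff ·: Aa|AA
A/II-1 aff I-1×I-2: Aa
A/II-2 aff I-1×I-2: Aa
⇒ A over [I-1,I-2,II-1,II-2]: 2 consistent
T/I-1 un ·: tt
T/I-2 aff ·: Tt|TT
T/II-1 ? I-1×I-2: tt|Tt
T/II-2 aff I-1×I-2: Tt
⇒ T over [I-1,I-2,II-1,II-2]: 3 consistent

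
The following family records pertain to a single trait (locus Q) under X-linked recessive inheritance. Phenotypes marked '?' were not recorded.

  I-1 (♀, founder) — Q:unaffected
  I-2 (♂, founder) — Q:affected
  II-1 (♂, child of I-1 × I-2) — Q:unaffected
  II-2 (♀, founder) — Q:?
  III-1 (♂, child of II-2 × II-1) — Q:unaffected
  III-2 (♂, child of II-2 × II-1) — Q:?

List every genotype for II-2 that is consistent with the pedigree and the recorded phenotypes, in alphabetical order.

II-2 ∈ {X^QX^Q, X^QX^q}

Q/I-1 un ·: X^QX^Q|X^QX^q
Q/I-2 aff ·: X^qY
Q/II-1 un I-1×I-2: X^QY
Q/II-2 ? ·: X^QX^Q|X^QX^q
Q/III-1 un II-2×II-1: X^QY
Q/III-2 ? II-2×II-1: X^QY|X^qY
⇒ Q over [I-1,I-2,II-1,II-2,III-1,III-2]: 6 consistent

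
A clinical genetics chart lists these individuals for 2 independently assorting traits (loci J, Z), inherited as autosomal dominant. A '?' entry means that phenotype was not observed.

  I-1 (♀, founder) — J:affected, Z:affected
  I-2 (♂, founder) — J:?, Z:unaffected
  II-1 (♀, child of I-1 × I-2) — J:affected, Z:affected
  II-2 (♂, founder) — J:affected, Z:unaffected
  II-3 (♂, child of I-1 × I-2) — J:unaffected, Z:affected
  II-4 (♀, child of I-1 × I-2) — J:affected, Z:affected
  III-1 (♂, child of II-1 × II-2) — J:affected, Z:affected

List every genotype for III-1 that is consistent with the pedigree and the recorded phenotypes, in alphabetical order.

J/I-1 aff ·: Jj
J/I-2 ? ·: jj|Jj
J/II-1 aff I-1×I-2: Jj|JJ
J/II-2 aff ·: Jj|JJ
J/II-3 un I-1×I-2: jj
J/II-4 aff I-1×I-2: Jj|JJ
J/III-1 aff II-1×II-2: Jj|JJ
⇒ J over [I-1,I-2,II-1,II-2,II-3,II-4,III-1]: 18 consistent
Z/I-1 aff ·: Zz|ZZ
Z/I-2 un ·: zz
Z/II-1 aff I-1×I-2: Zz
Z/II-2 un ·: zz
Z/II-3 aff I-1×I-2: Zz
Z/II-4 aff I-1×I-2: Zz
Z/III-1 aff II-1×II-2: Zz
⇒ Z over [I-1,I-2,II-1,II-2,II-3,II-4,III-1]: 2 consistent

III-1 ∈ {JJ Zz, Jj Zz}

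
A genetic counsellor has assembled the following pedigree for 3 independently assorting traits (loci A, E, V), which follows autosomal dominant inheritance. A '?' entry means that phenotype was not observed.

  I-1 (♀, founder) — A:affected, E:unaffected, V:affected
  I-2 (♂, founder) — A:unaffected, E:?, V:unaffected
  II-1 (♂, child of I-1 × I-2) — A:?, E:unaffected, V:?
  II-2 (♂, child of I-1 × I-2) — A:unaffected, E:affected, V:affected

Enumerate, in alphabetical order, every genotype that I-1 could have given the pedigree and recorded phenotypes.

I-1 ∈ {Aa ee VV, Aa ee Vv}

A/I-1 aff ·: Aa
A/I-2 un ·: aa
A/II-1 ? I-1×I-2: aa|Aa
A/II-2 un I-1×I-2: aa
⇒ A over [I-1,I-2,II-1,II-2]: 2 consistent
E/I-1 un ·: ee
E/I-2 ? ·: Ee
E/II-1 un I-1×I-2: ee
E/II-2 aff I-1×I-2: Ee
⇒ E over [I-1,I-2,II-1,II-2]: 1 consistent
V/I-1 aff ·: Vv|VV
V/I-2 un ·: vv
V/II-1 ? I-1×I-2: vv|Vv
V/II-2 aff I-1×I-2: Vv
⇒ V over [I-1,I-2,II-1,II-2]: 3 consistent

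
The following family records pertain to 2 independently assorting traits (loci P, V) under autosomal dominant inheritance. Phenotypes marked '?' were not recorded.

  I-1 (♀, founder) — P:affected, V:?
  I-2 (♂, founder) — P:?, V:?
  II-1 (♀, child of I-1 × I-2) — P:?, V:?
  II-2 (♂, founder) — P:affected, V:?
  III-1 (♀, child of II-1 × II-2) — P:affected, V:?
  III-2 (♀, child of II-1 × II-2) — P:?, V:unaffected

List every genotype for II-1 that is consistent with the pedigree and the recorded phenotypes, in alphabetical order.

II-1 ∈ {PP Vv, PP vv, Pp Vv, Pp vv, pp Vv, pp vv}

P/I-1 aff ·: Pp|PP
P/I-2 ? ·: pp|Pp|PP
P/II-1 ? I-1×I-2: pp|Pp|PP
P/II-2 aff ·: Pp|PP
P/III-1 aff II-1×II-2: Pp|PP
P/III-2 ? II-1×II-2: pp|Pp|PP
⇒ P over [I-1,I-2,II-1,II-2,III-1,III-2]: 76 consistent
V/I-1 ? ·: vv|Vv|VV
V/I-2 ? ·: vv|Vv|VV
V/II-1 ? I-1×I-2: vv|Vv
V/II-2 ? ·: vv|Vv
V/III-1 ? II-1×II-2: vv|Vv|VV
V/III-2 un II-1×II-2: vv
⇒ V over [I-1,I-2,II-1,II-2,III-1,III-2]: 47 consistent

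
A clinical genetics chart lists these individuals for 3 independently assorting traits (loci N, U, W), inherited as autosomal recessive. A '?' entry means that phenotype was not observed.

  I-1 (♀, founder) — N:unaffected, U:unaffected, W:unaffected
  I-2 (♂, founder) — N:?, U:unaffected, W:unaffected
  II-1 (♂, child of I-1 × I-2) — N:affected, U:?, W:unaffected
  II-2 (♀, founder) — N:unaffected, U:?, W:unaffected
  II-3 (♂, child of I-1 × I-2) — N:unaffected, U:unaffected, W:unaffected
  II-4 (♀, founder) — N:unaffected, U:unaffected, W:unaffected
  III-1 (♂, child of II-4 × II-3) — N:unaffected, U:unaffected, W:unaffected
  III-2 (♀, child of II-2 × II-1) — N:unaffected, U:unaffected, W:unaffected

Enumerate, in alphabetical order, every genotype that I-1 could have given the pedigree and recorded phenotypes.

I-1 ∈ {Nn UU WW, Nn UU Ww, Nn Uu WW, Nn Uu Ww}

N/I-1 un ·: Nn
N/I-2 ? ·: Nn|nn
N/II-1 aff I-1×I-2: nn
N/II-2 un ·: NN|Nn
N/II-3 un I-1×I-2: NN|Nn
N/II-4 un ·: NN|Nn
N/III-1 un II-4×II-3: NN|Nn
N/III-2 un II-2×II-1: Nn
⇒ N over [I-1,I-2,II-1,II-2,II-3,II-4,III-1,III-2]: 22 consistent
U/I-1 un ·: UU|Uu
U/I-2 un ·: UU|Uu
U/II-1 ? I-1×I-2: UU|Uu|uu
U/II-2 ? ·: UU|Uu|uu
U/II-3 un I-1×I-2: UU|Uu
U/II-4 un ·: UU|Uu
U/III-1 un II-4×II-3: UU|Uu
U/III-2 un II-2×II-1: UU|Uu
⇒ U over [I-1,I-2,II-1,II-2,II-3,II-4,III-1,III-2]: 215 consistent
W/I-1 un ·: WW|Ww
W/I-2 un ·: WW|Ww
W/II-1 un I-1×I-2: WW|Ww
W/II-2 un ·: WW|Ww
W/II-3 un I-1×I-2: WW|Ww
W/II-4 un ·: WW|Ww
W/III-1 un II-4×II-3: WW|Ww
W/III-2 un II-2×II-1: WW|Ww
⇒ W over [I-1,I-2,II-1,II-2,II-3,II-4,III-1,III-2]: 156 consistent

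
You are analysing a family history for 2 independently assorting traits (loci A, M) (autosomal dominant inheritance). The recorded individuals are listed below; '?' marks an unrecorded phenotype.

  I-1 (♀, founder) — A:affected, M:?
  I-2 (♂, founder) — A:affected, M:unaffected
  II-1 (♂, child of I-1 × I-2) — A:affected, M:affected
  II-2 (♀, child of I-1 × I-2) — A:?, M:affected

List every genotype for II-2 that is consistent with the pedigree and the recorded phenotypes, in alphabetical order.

A/I-1 aff ·: Aa|AA
A/I-2 aff ·: Aa|AA
A/II-1 aff I-1×I-2: Aa|AA
A/II-2 ? I-1×I-2: aa|Aa|AA
⇒ A over [I-1,I-2,II-1,II-2]: 15 consistent
M/I-1 ? ·: Mm|MM
M/I-2 un ·: mm
M/II-1 aff I-1×I-2: Mm
M/II-2 aff I-1×I-2: Mm
⇒ M over [I-1,I-2,II-1,II-2]: 2 consistent

II-2 ∈ {AA Mm, Aa Mm, aa Mm}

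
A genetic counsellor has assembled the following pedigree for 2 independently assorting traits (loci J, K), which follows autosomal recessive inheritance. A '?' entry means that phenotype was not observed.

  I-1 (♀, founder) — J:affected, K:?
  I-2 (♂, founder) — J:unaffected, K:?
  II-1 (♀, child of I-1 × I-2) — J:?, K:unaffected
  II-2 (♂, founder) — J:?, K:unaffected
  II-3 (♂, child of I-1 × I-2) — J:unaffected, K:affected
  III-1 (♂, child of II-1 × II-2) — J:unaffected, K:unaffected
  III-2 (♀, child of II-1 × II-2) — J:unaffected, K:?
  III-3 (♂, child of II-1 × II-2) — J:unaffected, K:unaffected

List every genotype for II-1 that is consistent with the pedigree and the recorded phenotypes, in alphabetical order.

J/I-1 aff ·: jj
J/I-2 un ·: JJ|Jj
J/II-1 ? I-1×I-2: Jj|jj
J/II-2 ? ·: JJ|Jj|jj
J/II-3 un I-1×I-2: Jj
J/III-1 un II-1×II-2: JJ|Jj
J/III-2 un II-1×II-2: JJ|Jj
J/III-3 un II-1×II-2: JJ|Jj
⇒ J over [I-1,I-2,II-1,II-2,II-3,III-1,III-2,III-3]: 36 consistent
K/I-1 ? ·: Kk|kk
K/I-2 ? ·: Kk|kk
K/II-1 un I-1×I-2: KK|Kk
K/II-2 un ·: KK|Kk
K/II-3 aff I-1×I-2: kk
K/III-1 un II-1×II-2: KK|Kk
K/III-2 ? II-1×II-2: KK|Kk|kk
K/III-3 un II-1×II-2: KK|Kk
⇒ K over [I-1,I-2,II-1,II-2,II-3,III-1,III-2,III-3]: 69 consistent

II-1 ∈ {Jj KK, Jj Kk, jj KK, jj Kk}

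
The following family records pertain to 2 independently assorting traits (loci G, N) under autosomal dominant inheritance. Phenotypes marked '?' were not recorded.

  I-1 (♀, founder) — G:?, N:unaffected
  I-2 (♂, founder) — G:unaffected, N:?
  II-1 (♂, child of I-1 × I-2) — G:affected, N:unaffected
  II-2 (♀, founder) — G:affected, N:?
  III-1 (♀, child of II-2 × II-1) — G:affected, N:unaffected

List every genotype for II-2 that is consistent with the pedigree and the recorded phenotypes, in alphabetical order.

G/I-1 ? ·: Gg|GG
G/I-2 un ·: gg
G/II-1 aff I-1×I-2: Gg
G/II-2 aff ·: Gg|GG
G/III-1 aff II-2×II-1: Gg|GG
⇒ G over [I-1,I-2,II-1,II-2,III-1]: 8 consistent
N/I-1 un ·: nn
N/I-2 ? ·: nn|Nn
N/II-1 un I-1×I-2: nn
N/II-2 ? ·: nn|Nn
N/III-1 un II-2×II-1: nn
⇒ N over [I-1,I-2,II-1,II-2,III-1]: 4 consistent

II-2 ∈ {GG Nn, GG nn, Gg Nn, Gg nn}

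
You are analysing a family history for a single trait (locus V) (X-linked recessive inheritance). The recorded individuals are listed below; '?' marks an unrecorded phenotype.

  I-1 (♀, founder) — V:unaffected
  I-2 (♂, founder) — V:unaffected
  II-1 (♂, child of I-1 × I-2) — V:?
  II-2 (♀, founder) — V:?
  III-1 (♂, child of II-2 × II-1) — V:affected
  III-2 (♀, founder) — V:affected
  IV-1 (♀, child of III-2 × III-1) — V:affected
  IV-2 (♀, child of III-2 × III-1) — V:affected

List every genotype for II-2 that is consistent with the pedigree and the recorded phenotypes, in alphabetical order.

II-2 ∈ {X^VX^v, X^vX^v}

V/I-1 un ·: X^VX^V|X^VX^v
V/I-2 un ·: X^VY
V/II-1 ? I-1×I-2: X^VY|X^vY
V/II-2 ? ·: X^VX^v|X^vX^v
V/III-1 aff II-2×II-1: X^vY
V/III-2 aff ·: X^vX^v
V/IV-1 aff III-2×III-1: X^vX^v
V/IV-2 aff III-2×III-1: X^vX^v
⇒ V over [I-1,I-2,II-1,II-2,III-1,III-2,IV-1,IV-2]: 6 consistent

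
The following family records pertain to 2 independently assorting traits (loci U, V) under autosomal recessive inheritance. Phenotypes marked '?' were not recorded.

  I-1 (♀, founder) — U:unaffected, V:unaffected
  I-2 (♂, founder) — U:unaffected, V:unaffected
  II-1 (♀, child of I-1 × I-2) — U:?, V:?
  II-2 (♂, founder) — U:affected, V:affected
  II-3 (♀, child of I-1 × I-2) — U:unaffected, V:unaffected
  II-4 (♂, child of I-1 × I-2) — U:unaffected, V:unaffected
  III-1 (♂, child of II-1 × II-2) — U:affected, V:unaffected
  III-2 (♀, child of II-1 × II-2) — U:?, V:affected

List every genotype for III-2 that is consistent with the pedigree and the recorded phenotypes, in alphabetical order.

III-2 ∈ {Uu vv, uu vv}

U/I-1 un ·: UU|Uu
U/I-2 un ·: UU|Uu
U/II-1 ? I-1×I-2: Uu|uu
U/II-2 aff ·: uu
U/II-3 un I-1×I-2: UU|Uu
U/II-4 un I-1×I-2: UU|Uu
U/III-1 aff II-1×II-2: uu
U/III-2 ? II-1×II-2: Uu|uu
⇒ U over [I-1,I-2,II-1,II-2,II-3,II-4,III-1,III-2]: 28 consistent
V/I-1 un ·: VV|Vv
V/I-2 un ·: VV|Vv
V/II-1 ? I-1×I-2: Vv
V/II-2 aff ·: vv
V/II-3 un I-1×I-2: VV|Vv
V/II-4 un I-1×I-2: VV|Vv
V/III-1 un II-1×II-2: Vv
V/III-2 aff II-1×II-2: vv
⇒ V over [I-1,I-2,II-1,II-2,II-3,II-4,III-1,III-2]: 12 consistent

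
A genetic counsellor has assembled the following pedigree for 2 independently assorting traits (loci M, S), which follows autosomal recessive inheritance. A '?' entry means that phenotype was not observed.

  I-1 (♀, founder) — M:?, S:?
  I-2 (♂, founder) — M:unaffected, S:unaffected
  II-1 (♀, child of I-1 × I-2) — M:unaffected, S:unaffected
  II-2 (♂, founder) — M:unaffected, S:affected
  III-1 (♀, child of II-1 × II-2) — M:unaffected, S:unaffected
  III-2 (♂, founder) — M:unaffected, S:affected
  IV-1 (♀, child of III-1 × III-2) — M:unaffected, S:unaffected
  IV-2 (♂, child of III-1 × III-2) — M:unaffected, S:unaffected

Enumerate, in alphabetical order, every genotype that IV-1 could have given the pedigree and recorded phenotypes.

IV-1 ∈ {MM Ss, Mm Ss}

M/I-1 ? ·: MM|Mm|mm
M/I-2 un ·: MM|Mm
M/II-1 un I-1×I-2: MM|Mm
M/II-2 un ·: MM|Mm
M/III-1 un II-1×II-2: MM|Mm
M/III-2 un ·: MM|Mm
M/IV-1 un III-1×III-2: MM|Mm
M/IV-2 un III-1×III-2: MM|Mm
⇒ M over [I-1,I-2,II-1,II-2,III-1,III-2,IV-1,IV-2]: 202 consistent
S/I-1 ? ·: SS|Ss|ss
S/I-2 un ·: SS|Ss
S/II-1 un I-1×I-2: SS|Ss
S/II-2 aff ·: ss
S/III-1 un II-1×II-2: Ss
S/III-2 aff ·: ss
S/IV-1 un III-1×III-2: Ss
S/IV-2 un III-1×III-2: Ss
⇒ S over [I-1,I-2,II-1,II-2,III-1,III-2,IV-1,IV-2]: 9 consistent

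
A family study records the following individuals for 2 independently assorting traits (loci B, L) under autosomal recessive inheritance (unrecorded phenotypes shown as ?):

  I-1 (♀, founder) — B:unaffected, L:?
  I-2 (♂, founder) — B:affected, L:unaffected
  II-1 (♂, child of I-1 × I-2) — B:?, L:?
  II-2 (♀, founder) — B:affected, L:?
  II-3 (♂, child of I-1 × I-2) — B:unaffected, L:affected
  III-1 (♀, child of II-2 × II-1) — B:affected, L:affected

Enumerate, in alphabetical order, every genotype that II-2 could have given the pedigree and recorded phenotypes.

II-2 ∈ {bb Ll, bb ll}

B/I-1 un ·: BB|Bb
B/I-2 aff ·: bb
B/II-1 ? I-1×I-2: Bb|bb
B/II-2 aff ·: bb
B/II-3 un I-1×I-2: Bb
B/III-1 aff II-2×II-1: bb
⇒ B over [I-1,I-2,II-1,II-2,II-3,III-1]: 3 consistent
L/I-1 ? ·: Ll|ll
L/I-2 un ·: Ll
L/II-1 ? I-1×I-2: Ll|ll
L/II-2 ? ·: Ll|ll
L/II-3 aff I-1×I-2: ll
L/III-1 aff II-2×II-1: ll
⇒ L over [I-1,I-2,II-1,II-2,II-3,III-1]: 8 consistent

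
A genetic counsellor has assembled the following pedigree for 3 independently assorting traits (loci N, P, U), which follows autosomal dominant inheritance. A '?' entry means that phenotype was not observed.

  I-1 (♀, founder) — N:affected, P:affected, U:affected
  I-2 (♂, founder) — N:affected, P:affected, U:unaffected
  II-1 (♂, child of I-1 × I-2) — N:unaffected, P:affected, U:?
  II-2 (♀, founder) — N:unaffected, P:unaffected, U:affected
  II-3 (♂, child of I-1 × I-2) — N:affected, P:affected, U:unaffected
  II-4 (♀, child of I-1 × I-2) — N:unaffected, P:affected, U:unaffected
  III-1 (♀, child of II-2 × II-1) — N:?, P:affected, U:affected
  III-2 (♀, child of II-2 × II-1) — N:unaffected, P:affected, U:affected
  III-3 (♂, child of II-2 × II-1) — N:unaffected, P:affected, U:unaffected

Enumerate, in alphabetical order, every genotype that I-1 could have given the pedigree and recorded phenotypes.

N/I-1 aff ·: Nn
N/I-2 aff ·: Nn
N/II-1 un I-1×I-2: nn
N/II-2 un ·: nn
N/II-3 aff I-1×I-2: Nn|NN
N/II-4 un I-1×I-2: nn
N/III-1 ? II-2×II-1: nn
N/III-2 un II-2×II-1: nn
N/III-3 un II-2×II-1: nn
⇒ N over [I-1,I-2,II-1,II-2,II-3,II-4,III-1,III-2,III-3]: 2 consistent
P/I-1 aff ·: Pp|PP
P/I-2 aff ·: Pp|PP
P/II-1 aff I-1×I-2: Pp|PP
P/II-2 un ·: pp
P/II-3 aff I-1×I-2: Pp|PP
P/II-4 aff I-1×I-2: Pp|PP
P/III-1 aff II-2×II-1: Pp
P/III-2 aff II-2×II-1: Pp
P/III-3 aff II-2×II-1: Pp
⇒ P over [I-1,I-2,II-1,II-2,II-3,II-4,III-1,III-2,III-3]: 25 consistent
U/I-1 aff ·: Uu
U/I-2 un ·: uu
U/II-1 ? I-1×I-2: uu|Uu
U/II-2 aff ·: Uu
U/II-3 un I-1×I-2: uu
U/II-4 un I-1×I-2: uu
U/III-1 aff II-2×II-1: Uu|UU
U/III-2 aff II-2×II-1: Uu|UU
U/III-3 un II-2×II-1: uu
⇒ U over [I-1,I-2,II-1,II-2,II-3,II-4,III-1,III-2,III-3]: 5 consistent

I-1 ∈ {Nn PP Uu, Nn Pp Uu}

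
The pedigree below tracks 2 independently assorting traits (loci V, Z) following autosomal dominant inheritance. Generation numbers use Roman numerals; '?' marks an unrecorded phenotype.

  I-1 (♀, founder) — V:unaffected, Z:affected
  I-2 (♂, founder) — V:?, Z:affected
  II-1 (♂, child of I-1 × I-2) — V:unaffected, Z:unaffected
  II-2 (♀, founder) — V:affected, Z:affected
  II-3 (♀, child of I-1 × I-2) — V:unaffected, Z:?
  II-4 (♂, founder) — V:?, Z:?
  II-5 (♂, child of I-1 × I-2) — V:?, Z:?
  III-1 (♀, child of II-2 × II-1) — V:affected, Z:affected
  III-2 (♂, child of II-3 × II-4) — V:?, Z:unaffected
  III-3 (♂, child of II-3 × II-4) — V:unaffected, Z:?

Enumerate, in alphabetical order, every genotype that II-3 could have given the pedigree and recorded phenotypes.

V/I-1 un ·: vv
V/I-2 ? ·: vv|Vv
V/II-1 un I-1×I-2: vv
V/II-2 aff ·: Vv|VV
V/II-3 un I-1×I-2: vv
V/II-4 ? ·: vv|Vv
V/II-5 ? I-1×I-2: vv|Vv
V/III-1 aff II-2×II-1: Vv
V/III-2 ? II-3×II-4: vv|Vv
V/III-3 un II-3×II-4: vv
⇒ V over [I-1,I-2,II-1,II-2,II-3,II-4,II-5,III-1,III-2,III-3]: 18 consistent
Z/I-1 aff ·: Zz
Z/I-2 aff ·: Zz
Z/II-1 un I-1×I-2: zz
Z/II-2 aff ·: Zz|ZZ
Z/II-3 ? I-1×I-2: zz|Zz
Z/II-4 ? ·: zz|Zz
Z/II-5 ? I-1×I-2: zz|Zz|ZZ
Z/III-1 aff II-2×II-1: Zz
Z/III-2 un II-3×II-4: zz
Z/III-3 ? II-3×II-4: zz|Zz|ZZ
⇒ Z over [I-1,I-2,II-1,II-2,II-3,II-4,II-5,III-1,III-2,III-3]: 48 consistent

II-3 ∈ {vv Zz, vv zz}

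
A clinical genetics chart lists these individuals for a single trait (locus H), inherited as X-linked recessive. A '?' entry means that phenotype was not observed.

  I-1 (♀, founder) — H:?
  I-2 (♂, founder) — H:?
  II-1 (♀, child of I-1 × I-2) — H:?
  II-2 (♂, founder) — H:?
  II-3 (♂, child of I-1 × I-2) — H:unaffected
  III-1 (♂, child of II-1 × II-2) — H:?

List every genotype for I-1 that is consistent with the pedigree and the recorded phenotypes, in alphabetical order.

I-1 ∈ {X^HX^H, X^HX^h}

H/I-1 ? ·: X^HX^H|X^HX^h
H/I-2 ? ·: X^HY|X^hY
H/II-1 ? I-1×I-2: X^HX^H|X^HX^h|X^hX^h
H/II-2 ? ·: X^HY|X^hY
H/II-3 un I-1×I-2: X^HY
H/III-1 ? II-1×II-2: X^HY|X^hY
⇒ H over [I-1,I-2,II-1,II-2,II-3,III-1]: 18 consistent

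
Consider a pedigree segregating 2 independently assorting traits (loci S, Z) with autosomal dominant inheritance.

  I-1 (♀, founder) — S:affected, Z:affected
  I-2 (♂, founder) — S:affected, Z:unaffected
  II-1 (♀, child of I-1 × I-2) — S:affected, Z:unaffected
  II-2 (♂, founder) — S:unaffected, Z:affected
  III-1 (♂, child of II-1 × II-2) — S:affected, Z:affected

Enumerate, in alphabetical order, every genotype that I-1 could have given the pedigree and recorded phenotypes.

I-1 ∈ {SS Zz, Ss Zz}

S/I-1 aff ·: Ss|SS
S/I-2 aff ·: Ss|SS
S/II-1 aff I-1×I-2: Ss|SS
S/II-2 un ·: ss
S/III-1 aff II-1×II-2: Ss
⇒ S over [I-1,I-2,II-1,II-2,III-1]: 7 consistent
Z/I-1 aff ·: Zz
Z/I-2 un ·: zz
Z/II-1 un I-1×I-2: zz
Z/II-2 aff ·: Zz|ZZ
Z/III-1 aff II-1×II-2: Zz
⇒ Z over [I-1,I-2,II-1,II-2,III-1]: 2 consistent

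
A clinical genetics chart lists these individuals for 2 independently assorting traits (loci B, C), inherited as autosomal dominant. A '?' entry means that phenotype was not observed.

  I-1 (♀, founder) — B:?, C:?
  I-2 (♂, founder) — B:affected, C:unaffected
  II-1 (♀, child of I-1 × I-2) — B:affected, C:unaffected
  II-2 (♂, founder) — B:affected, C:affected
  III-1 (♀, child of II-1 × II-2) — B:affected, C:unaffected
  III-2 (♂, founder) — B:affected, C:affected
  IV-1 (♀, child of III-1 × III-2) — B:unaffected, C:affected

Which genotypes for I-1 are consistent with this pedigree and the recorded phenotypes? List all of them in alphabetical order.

I-1 ∈ {BB Cc, BB cc, Bb Cc, Bb cc, bb Cc, bb cc}

B/I-1 ? ·: bb|Bb|BB
B/I-2 aff ·: Bb|BB
B/II-1 aff I-1×I-2: Bb|BB
B/II-2 aff ·: Bb|BB
B/III-1 aff II-1×II-2: Bb
B/III-2 aff ·: Bb
B/IV-1 un III-1×III-2: bb
⇒ B over [I-1,I-2,II-1,II-2,III-1,III-2,IV-1]: 14 consistent
C/I-1 ? ·: cc|Cc
C/I-2 un ·: cc
C/II-1 un I-1×I-2: cc
C/II-2 aff ·: Cc
C/III-1 un II-1×II-2: cc
C/III-2 aff ·: Cc|CC
C/IV-1 aff III-1×III-2: Cc
⇒ C over [I-1,I-2,II-1,II-2,III-1,III-2,IV-1]: 4 consistent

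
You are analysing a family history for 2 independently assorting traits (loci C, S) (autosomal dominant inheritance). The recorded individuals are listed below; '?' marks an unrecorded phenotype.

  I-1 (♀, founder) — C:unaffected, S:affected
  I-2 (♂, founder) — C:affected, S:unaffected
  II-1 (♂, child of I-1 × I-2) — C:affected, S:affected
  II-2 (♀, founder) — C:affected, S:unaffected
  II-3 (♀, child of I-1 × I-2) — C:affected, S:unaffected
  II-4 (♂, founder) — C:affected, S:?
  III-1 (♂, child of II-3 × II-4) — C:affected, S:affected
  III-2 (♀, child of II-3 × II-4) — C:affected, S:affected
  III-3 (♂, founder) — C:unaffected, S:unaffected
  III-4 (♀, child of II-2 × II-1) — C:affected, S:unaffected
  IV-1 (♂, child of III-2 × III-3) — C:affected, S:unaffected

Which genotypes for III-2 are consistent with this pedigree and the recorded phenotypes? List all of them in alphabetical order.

C/I-1 un ·: cc
C/I-2 aff ·: Cc|CC
C/II-1 aff I-1×I-2: Cc
C/II-2 aff ·: Cc|CC
C/II-3 aff I-1×I-2: Cc
C/II-4 aff ·: Cc|CC
C/III-1 aff II-3×II-4: Cc|CC
C/III-2 aff II-3×II-4: Cc|CC
C/III-3 un ·: cc
C/III-4 aff II-2×II-1: Cc|CC
C/IV-1 aff III-2×III-3: Cc
⇒ C over [I-1,I-2,II-1,II-2,II-3,II-4,III-1,III-2,III-3,III-4,IV-1]: 64 consistent
S/I-1 aff ·: Ss
S/I-2 un ·: ss
S/II-1 aff I-1×I-2: Ss
S/II-2 un ·: ss
S/II-3 un I-1×I-2: ss
S/II-4 ? ·: Ss|SS
S/III-1 aff II-3×II-4: Ss
S/III-2 aff II-3×II-4: Ss
S/III-3 un ·: ss
S/III-4 un II-2×II-1: ss
S/IV-1 un III-2×III-3: ss
⇒ S over [I-1,I-2,II-1,II-2,II-3,II-4,III-1,III-2,III-3,III-4,IV-1]: 2 consistent

III-2 ∈ {CC Ss, Cc Ss}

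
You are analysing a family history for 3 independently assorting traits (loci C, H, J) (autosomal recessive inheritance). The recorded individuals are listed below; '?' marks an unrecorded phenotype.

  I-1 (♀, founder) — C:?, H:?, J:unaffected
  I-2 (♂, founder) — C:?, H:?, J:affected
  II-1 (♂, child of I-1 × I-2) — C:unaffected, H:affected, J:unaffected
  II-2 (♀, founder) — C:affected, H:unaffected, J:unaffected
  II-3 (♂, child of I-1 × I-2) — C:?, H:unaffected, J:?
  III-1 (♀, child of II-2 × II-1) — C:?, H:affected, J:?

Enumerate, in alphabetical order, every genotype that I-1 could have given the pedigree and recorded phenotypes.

I-1 ∈ {CC Hh JJ, CC Hh Jj, CC hh JJ, CC hh Jj, Cc Hh JJ, Cc Hh Jj, Cc hh JJ, Cc hh Jj, cc Hh JJ, cc Hh Jj, cc hh JJ, cc hh Jj}

C/I-1 ? ·: CC|Cc|cc
C/I-2 ? ·: CC|Cc|cc
C/II-1 un I-1×I-2: CC|Cc
C/II-2 aff ·: cc
C/II-3 ? I-1×I-2: CC|Cc|cc
C/III-1 ? II-2×II-1: Cc|cc
⇒ C over [I-1,I-2,II-1,II-2,II-3,III-1]: 34 consistent
H/I-1 ? ·: Hh|hh
H/I-2 ? ·: Hh|hh
H/II-1 aff I-1×I-2: hh
H/II-2 un ·: Hh
H/II-3 un I-1×I-2: HH|Hh
H/III-1 aff II-2×II-1: hh
⇒ H over [I-1,I-2,II-1,II-2,II-3,III-1]: 4 consistent
J/I-1 un ·: JJ|Jj
J/I-2 aff ·: jj
J/II-1 un I-1×I-2: Jj
J/II-2 un ·: JJ|Jj
J/II-3 ? I-1×I-2: Jj|jj
J/III-1 ? II-2×II-1: JJ|Jj|jj
⇒ J over [I-1,I-2,II-1,II-2,II-3,III-1]: 15 consistent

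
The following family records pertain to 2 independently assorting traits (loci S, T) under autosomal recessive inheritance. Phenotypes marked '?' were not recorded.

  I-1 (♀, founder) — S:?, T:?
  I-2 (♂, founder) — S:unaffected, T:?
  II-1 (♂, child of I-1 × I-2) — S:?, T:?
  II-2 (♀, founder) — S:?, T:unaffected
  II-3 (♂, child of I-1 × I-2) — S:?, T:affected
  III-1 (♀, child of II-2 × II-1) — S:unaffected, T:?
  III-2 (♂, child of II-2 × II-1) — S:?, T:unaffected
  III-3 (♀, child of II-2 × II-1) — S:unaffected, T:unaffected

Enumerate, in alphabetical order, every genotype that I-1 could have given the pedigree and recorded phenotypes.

S/I-1 ? ·: SS|Ss|ss
S/I-2 un ·: SS|Ss
S/II-1 ? I-1×I-2: SS|Ss|ss
S/II-2 ? ·: SS|Ss|ss
S/II-3 ? I-1×I-2: SS|Ss|ss
S/III-1 un II-2×II-1: SS|Ss
S/III-2 ? II-2×II-1: SS|Ss|ss
S/III-3 un II-2×II-1: SS|Ss
⇒ S over [I-1,I-2,II-1,II-2,II-3,III-1,III-2,III-3]: 315 consistent
T/I-1 ? ·: Tt|tt
T/I-2 ? ·: Tt|tt
T/II-1 ? I-1×I-2: TT|Tt|tt
T/II-2 un ·: TT|Tt
T/II-3 aff I-1×I-2: tt
T/III-1 ? II-2×II-1: TT|Tt|tt
T/III-2 un II-2×II-1: TT|Tt
T/III-3 un II-2×II-1: TT|Tt
⇒ T over [I-1,I-2,II-1,II-2,II-3,III-1,III-2,III-3]: 81 consistent

I-1 ∈ {SS Tt, SS tt, Ss Tt, Ss tt, ss Tt, ss tt}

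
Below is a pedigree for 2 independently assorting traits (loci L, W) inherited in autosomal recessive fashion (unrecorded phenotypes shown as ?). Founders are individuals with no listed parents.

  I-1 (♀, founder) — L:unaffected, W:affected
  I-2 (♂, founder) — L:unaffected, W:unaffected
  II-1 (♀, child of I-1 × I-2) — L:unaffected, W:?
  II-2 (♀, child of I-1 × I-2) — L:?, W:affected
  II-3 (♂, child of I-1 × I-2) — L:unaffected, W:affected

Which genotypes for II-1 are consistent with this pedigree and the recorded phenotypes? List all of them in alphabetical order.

II-1 ∈ {LL Ww, LL ww, Ll Ww, Ll ww}

L/I-1 un ·: LL|Ll
L/I-2 un ·: LL|Ll
L/II-1 un I-1×I-2: LL|Ll
L/II-2 ? I-1×I-2: LL|Ll|ll
L/II-3 un I-1×I-2: LL|Ll
⇒ L over [I-1,I-2,II-1,II-2,II-3]: 29 consistent
W/I-1 aff ·: ww
W/I-2 un ·: Ww
W/II-1 ? I-1×I-2: Ww|ww
W/II-2 aff I-1×I-2: ww
W/II-3 aff I-1×I-2: ww
⇒ W over [I-1,I-2,II-1,II-2,II-3]: 2 consistent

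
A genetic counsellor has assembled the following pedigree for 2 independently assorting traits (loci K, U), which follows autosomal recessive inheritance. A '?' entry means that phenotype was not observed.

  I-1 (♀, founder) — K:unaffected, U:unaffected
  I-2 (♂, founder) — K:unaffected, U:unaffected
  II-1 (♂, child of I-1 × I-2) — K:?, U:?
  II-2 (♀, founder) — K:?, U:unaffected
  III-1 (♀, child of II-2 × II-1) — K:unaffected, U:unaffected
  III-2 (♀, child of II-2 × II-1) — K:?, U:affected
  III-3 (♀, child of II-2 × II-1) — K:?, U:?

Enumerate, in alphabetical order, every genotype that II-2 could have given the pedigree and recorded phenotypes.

II-2 ∈ {KK Uu, Kk Uu, kk Uu}

K/I-1 un ·: KK|Kk
K/I-2 un ·: KK|Kk
K/II-1 ? I-1×I-2: KK|Kk|kk
K/II-2 ? ·: KK|Kk|kk
K/III-1 un II-2×II-1: KK|Kk
K/III-2 ? II-2×II-1: KK|Kk|kk
K/III-3 ? II-2×II-1: KK|Kk|kk
⇒ K over [I-1,I-2,II-1,II-2,III-1,III-2,III-3]: 135 consistent
U/I-1 un ·: UU|Uu
U/I-2 un ·: UU|Uu
U/II-1 ? I-1×I-2: Uu|uu
U/II-2 un ·: Uu
U/III-1 un II-2×II-1: UU|Uu
U/III-2 aff II-2×II-1: uu
U/III-3 ? II-2×II-1: UU|Uu|uu
⇒ U over [I-1,I-2,II-1,II-2,III-1,III-2,III-3]: 20 consistent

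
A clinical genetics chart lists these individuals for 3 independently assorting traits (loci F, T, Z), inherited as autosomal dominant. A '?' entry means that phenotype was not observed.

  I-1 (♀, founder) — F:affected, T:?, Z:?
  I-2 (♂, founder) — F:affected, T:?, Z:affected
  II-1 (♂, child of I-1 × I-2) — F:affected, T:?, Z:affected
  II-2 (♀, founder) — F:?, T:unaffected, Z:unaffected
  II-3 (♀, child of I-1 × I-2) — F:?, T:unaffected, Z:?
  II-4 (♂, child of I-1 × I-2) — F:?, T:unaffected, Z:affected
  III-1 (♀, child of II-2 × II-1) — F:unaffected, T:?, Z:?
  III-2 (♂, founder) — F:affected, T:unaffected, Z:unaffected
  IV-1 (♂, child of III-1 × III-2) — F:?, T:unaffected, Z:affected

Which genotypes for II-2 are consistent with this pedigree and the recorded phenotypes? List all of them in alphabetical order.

F/I-1 aff ·: Ff|FF
F/I-2 aff ·: Ff|FF
F/II-1 aff I-1×I-2: Ff
F/II-2 ? ·: ff|Ff
F/II-3 ? I-1×I-2: ff|Ff|FF
F/II-4 ? I-1×I-2: ff|Ff|FF
F/III-1 un II-2×II-1: ff
F/III-2 aff ·: Ff|FF
F/IV-1 ? III-1×III-2: ff|Ff
⇒ F over [I-1,I-2,II-1,II-2,II-3,II-4,III-1,III-2,IV-1]: 102 consistent
T/I-1 ? ·: tt|Tt
T/I-2 ? ·: tt|Tt
T/II-1 ? I-1×I-2: tt|Tt|TT
T/II-2 un ·: tt
T/II-3 un I-1×I-2: tt
T/II-4 un I-1×I-2: tt
T/III-1 ? II-2×II-1: tt|Tt
T/III-2 un ·: tt
T/IV-1 un III-1×III-2: tt
⇒ T over [I-1,I-2,II-1,II-2,II-3,II-4,III-1,III-2,IV-1]: 11 consistent
Z/I-1 ? ·: zz|Zz|ZZ
Z/I-2 aff ·: Zz|ZZ
Z/II-1 aff I-1×I-2: Zz|ZZ
Z/II-2 un ·: zz
Z/II-3 ? I-1×I-2: zz|Zz|ZZ
Z/II-4 aff I-1×I-2: Zz|ZZ
Z/III-1 ? II-2×II-1: Zz
Z/III-2 un ·: zz
Z/IV-1 aff III-1×III-2: Zz
⇒ Z over [I-1,I-2,II-1,II-2,II-3,II-4,III-1,III-2,IV-1]: 32 consistent

II-2 ∈ {Ff tt zz, ff tt zz}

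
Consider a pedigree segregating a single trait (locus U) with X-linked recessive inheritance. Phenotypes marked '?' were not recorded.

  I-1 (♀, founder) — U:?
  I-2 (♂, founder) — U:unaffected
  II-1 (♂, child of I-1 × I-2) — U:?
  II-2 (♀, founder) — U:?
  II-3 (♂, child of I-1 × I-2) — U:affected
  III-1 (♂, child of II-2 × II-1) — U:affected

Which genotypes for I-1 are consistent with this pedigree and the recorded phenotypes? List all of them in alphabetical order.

U/I-1 ? ·: X^UX^u|X^uX^u
U/I-2 un ·: X^UY
U/II-1 ? I-1×I-2: X^UY|X^uY
U/II-2 ? ·: X^UX^u|X^uX^u
U/II-3 aff I-1×I-2: X^uY
U/III-1 aff II-2×II-1: X^uY
⇒ U over [I-1,I-2,II-1,II-2,II-3,III-1]: 6 consistent

I-1 ∈ {X^UX^u, X^uX^u}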